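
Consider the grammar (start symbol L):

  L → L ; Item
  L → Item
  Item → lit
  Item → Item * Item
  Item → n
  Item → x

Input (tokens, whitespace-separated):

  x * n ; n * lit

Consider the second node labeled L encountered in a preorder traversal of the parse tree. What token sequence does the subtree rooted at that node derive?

x * n

[L [L [Item [Item x] * [Item n]]] ; [Item [Item n] * [Item lit]]]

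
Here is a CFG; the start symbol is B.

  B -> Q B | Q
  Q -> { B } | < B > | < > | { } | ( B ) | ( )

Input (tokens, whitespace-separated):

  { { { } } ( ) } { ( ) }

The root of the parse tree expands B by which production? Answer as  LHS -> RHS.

B -> Q B

[B [Q { [B [Q { [B [Q { }]] }] [B [Q ( )]]] }] [B [Q { [B [Q ( )]] }]]]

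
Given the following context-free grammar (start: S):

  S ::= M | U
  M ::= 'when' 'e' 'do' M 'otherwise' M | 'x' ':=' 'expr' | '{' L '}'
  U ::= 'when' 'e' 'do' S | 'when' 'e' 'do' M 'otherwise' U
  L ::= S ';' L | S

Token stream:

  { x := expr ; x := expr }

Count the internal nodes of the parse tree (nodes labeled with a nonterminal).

8

[S [M { [L [S [M x := expr]] ; [L [S [M x := expr]]]] }]]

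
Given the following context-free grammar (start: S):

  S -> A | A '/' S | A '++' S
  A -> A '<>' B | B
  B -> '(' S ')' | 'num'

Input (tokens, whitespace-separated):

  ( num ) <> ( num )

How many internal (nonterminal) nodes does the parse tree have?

11

[S [A [A [B ( [S [A [B num]]] )]] <> [B ( [S [A [B num]]] )]]]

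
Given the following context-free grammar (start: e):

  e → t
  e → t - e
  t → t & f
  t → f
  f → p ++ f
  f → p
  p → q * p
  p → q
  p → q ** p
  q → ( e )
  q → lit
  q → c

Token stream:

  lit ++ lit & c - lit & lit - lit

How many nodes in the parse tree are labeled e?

[e [t [t [f [p [q lit]] ++ [f [p [q lit]]]]] & [f [p [q c]]]] - [e [t [t [f [p [q lit]]]] & [f [p [q lit]]]] - [e [t [f [p [q lit]]]]]]]

3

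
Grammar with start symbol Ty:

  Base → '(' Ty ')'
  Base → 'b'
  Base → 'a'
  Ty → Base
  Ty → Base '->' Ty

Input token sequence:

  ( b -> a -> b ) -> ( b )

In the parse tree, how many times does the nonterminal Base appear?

6

[Ty [Base ( [Ty [Base b] -> [Ty [Base a] -> [Ty [Base b]]]] )] -> [Ty [Base ( [Ty [Base b]] )]]]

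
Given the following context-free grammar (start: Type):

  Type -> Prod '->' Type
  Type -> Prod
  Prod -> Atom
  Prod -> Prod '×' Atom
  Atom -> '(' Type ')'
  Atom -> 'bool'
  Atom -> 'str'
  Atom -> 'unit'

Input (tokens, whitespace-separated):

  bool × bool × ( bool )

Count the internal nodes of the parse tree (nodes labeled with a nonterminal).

10

[Type [Prod [Prod [Prod [Atom bool]] × [Atom bool]] × [Atom ( [Type [Prod [Atom bool]]] )]]]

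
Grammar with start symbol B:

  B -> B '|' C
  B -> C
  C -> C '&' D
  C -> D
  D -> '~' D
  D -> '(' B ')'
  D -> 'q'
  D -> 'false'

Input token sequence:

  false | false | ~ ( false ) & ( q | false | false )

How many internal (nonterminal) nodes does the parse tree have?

[B [B [B [C [D false]]] | [C [D false]]] | [C [C [D ~ [D ( [B [C [D false]]] )]]] & [D ( [B [B [B [C [D q]]] | [C [D false]]] | [C [D false]]] )]]]

24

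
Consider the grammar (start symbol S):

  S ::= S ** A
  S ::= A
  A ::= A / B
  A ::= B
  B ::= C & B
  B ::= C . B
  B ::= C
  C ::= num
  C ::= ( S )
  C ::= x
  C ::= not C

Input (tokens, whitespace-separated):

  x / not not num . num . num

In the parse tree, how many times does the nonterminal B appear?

[S [A [A [B [C x]]] / [B [C not [C not [C num]]] . [B [C num] . [B [C num]]]]]]

4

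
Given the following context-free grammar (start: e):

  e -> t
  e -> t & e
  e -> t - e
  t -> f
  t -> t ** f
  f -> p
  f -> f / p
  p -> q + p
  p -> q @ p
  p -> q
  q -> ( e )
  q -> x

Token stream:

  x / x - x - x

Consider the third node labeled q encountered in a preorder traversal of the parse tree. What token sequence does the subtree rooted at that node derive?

x

[e [t [f [f [p [q x]]] / [p [q x]]]] - [e [t [f [p [q x]]]] - [e [t [f [p [q x]]]]]]]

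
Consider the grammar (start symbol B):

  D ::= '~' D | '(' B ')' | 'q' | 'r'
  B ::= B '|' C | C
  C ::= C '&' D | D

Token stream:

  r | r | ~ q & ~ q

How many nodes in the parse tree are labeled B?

[B [B [B [C [D r]]] | [C [D r]]] | [C [C [D ~ [D q]]] & [D ~ [D q]]]]

3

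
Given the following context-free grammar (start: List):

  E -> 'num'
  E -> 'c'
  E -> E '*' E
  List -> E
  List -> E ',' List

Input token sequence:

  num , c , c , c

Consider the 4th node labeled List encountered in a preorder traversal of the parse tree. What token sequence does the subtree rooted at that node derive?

[List [E num] , [List [E c] , [List [E c] , [List [E c]]]]]

c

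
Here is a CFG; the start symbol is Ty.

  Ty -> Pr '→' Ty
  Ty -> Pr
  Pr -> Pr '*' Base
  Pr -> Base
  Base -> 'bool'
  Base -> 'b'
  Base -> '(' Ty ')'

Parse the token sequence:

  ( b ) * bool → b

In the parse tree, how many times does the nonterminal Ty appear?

[Ty [Pr [Pr [Base ( [Ty [Pr [Base b]]] )]] * [Base bool]] → [Ty [Pr [Base b]]]]

3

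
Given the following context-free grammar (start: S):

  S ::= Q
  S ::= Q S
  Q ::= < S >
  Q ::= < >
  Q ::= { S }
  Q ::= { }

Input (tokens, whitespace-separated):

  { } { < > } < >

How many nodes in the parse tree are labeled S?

4

[S [Q { }] [S [Q { [S [Q < >]] }] [S [Q < >]]]]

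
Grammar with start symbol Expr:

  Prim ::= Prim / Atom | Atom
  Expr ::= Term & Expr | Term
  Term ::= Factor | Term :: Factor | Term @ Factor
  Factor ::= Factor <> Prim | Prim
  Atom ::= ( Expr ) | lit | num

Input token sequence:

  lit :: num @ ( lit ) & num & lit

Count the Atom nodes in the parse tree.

6

[Expr [Term [Term [Term [Factor [Prim [Atom lit]]]] :: [Factor [Prim [Atom num]]]] @ [Factor [Prim [Atom ( [Expr [Term [Factor [Prim [Atom lit]]]]] )]]]] & [Expr [Term [Factor [Prim [Atom num]]]] & [Expr [Term [Factor [Prim [Atom lit]]]]]]]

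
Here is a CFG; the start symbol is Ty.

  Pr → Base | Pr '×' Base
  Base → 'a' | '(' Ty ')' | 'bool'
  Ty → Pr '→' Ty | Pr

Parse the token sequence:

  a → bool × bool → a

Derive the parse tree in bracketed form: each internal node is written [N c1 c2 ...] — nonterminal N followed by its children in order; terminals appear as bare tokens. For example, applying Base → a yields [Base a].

Ty
Pr → Ty
Base → Ty
a → Ty
a → Pr → Ty
a → Pr × Base → Ty
a → Base × Base → Ty
a → bool × Base → Ty
a → bool × bool → Ty
a → bool × bool → Pr
a → bool × bool → Base
a → bool × bool → a

[Ty [Pr [Base a]] → [Ty [Pr [Pr [Base bool]] × [Base bool]] → [Ty [Pr [Base a]]]]]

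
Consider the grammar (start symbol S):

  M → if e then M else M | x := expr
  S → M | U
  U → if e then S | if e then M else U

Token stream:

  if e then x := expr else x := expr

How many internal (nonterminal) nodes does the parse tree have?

[S [M if e then [M x := expr] else [M x := expr]]]

4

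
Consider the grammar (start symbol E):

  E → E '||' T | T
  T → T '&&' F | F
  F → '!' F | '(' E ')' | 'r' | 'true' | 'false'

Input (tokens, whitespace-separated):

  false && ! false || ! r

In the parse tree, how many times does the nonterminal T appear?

3

[E [E [T [T [F false]] && [F ! [F false]]]] || [T [F ! [F r]]]]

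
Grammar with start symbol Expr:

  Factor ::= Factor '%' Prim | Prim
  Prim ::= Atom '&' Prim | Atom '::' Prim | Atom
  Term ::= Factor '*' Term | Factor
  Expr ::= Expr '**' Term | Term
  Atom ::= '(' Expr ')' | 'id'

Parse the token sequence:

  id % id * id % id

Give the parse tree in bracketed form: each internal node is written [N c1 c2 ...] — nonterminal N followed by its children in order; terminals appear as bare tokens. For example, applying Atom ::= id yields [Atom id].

Expr
Term
Factor * Term
Factor % Prim * Term
Prim % Prim * Term
Atom % Prim * Term
id % Prim * Term
id % Atom * Term
id % id * Term
id % id * Factor
id % id * Factor % Prim
id % id * Prim % Prim
id % id * Atom % Prim
id % id * id % Prim
id % id * id % Atom
id % id * id % id

[Expr [Term [Factor [Factor [Prim [Atom id]]] % [Prim [Atom id]]] * [Term [Factor [Factor [Prim [Atom id]]] % [Prim [Atom id]]]]]]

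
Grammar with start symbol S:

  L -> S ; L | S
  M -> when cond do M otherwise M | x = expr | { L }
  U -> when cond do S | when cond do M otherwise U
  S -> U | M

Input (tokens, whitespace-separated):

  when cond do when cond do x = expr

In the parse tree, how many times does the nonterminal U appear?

2

[S [U when cond do [S [U when cond do [S [M x = expr]]]]]]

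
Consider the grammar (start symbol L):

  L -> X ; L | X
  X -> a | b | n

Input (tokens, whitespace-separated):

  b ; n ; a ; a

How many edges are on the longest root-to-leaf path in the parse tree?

5

[L [X b] ; [L [X n] ; [L [X a] ; [L [X a]]]]]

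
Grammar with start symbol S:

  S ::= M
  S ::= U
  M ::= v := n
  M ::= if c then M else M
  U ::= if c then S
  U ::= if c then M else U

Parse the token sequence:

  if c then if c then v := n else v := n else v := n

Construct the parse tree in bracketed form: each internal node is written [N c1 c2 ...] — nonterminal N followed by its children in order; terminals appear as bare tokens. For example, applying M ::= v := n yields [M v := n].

S
M
if c then M else M
if c then if c then M else M else M
if c then if c then v := n else M else M
if c then if c then v := n else v := n else M
if c then if c then v := n else v := n else v := n

[S [M if c then [M if c then [M v := n] else [M v := n]] else [M v := n]]]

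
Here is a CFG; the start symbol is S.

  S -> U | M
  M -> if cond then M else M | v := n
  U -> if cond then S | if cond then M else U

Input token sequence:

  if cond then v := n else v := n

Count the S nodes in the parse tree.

1

[S [M if cond then [M v := n] else [M v := n]]]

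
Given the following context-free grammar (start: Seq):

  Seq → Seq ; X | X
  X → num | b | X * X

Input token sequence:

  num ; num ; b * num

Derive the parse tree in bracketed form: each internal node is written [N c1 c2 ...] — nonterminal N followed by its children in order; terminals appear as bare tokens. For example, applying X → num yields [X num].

[Seq [Seq [Seq [X num]] ; [X num]] ; [X [X b] * [X num]]]

Seq
Seq ; X
Seq ; X ; X
X ; X ; X
num ; X ; X
num ; num ; X
num ; num ; X * X
num ; num ; b * X
num ; num ; b * num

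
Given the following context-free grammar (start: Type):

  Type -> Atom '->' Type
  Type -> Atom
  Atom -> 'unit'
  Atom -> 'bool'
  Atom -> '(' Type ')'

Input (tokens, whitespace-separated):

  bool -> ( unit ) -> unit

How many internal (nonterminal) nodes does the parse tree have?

[Type [Atom bool] -> [Type [Atom ( [Type [Atom unit]] )] -> [Type [Atom unit]]]]

8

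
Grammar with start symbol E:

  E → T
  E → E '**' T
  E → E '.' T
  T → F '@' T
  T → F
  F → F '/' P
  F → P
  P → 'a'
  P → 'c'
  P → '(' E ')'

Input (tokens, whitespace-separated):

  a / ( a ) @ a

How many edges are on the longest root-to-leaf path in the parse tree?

8

[E [T [F [F [P a]] / [P ( [E [T [F [P a]]]] )]] @ [T [F [P a]]]]]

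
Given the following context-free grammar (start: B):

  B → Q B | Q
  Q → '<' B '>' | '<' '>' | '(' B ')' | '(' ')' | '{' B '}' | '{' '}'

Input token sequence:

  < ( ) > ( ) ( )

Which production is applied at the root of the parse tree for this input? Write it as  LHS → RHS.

[B [Q < [B [Q ( )]] >] [B [Q ( )] [B [Q ( )]]]]

B → Q B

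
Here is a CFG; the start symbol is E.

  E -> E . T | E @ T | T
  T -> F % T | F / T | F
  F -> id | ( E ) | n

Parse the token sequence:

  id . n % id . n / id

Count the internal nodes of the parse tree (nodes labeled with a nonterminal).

13

[E [E [E [T [F id]]] . [T [F n] % [T [F id]]]] . [T [F n] / [T [F id]]]]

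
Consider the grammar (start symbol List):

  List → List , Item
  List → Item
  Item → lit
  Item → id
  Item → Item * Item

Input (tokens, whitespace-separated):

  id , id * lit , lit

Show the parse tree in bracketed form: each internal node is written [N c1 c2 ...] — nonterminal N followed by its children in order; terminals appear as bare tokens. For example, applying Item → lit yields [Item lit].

[List [List [List [Item id]] , [Item [Item id] * [Item lit]]] , [Item lit]]

List
List , Item
List , Item , Item
Item , Item , Item
id , Item , Item
id , Item * Item , Item
id , id * Item , Item
id , id * lit , Item
id , id * lit , lit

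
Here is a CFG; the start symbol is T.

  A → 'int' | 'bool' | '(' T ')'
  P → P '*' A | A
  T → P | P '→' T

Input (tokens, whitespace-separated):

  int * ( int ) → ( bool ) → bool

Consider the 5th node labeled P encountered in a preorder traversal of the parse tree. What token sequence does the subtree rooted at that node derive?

[T [P [P [A int]] * [A ( [T [P [A int]]] )]] → [T [P [A ( [T [P [A bool]]] )]] → [T [P [A bool]]]]]

bool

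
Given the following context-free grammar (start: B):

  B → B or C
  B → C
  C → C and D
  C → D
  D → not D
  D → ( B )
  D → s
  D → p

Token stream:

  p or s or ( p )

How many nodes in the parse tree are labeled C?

[B [B [B [C [D p]]] or [C [D s]]] or [C [D ( [B [C [D p]]] )]]]

4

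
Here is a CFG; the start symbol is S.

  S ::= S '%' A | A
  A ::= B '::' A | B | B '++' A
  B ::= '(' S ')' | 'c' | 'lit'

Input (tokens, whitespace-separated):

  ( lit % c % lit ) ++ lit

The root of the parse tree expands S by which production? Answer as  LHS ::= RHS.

[S [A [B ( [S [S [S [A [B lit]]] % [A [B c]]] % [A [B lit]]] )] ++ [A [B lit]]]]

S ::= A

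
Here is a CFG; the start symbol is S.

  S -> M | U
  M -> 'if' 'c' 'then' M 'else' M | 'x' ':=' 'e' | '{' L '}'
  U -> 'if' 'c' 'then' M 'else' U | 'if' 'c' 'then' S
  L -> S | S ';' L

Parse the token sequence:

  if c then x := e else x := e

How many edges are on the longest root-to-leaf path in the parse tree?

3

[S [M if c then [M x := e] else [M x := e]]]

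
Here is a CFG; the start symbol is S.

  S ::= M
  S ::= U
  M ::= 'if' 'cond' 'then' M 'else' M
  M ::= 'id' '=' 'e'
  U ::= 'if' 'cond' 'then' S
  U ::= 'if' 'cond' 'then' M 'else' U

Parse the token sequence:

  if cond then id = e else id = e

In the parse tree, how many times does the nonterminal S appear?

1

[S [M if cond then [M id = e] else [M id = e]]]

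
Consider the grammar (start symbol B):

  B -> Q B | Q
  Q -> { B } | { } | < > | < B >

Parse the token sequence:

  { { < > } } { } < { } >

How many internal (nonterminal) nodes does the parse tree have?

12

[B [Q { [B [Q { [B [Q < >]] }]] }] [B [Q { }] [B [Q < [B [Q { }]] >]]]]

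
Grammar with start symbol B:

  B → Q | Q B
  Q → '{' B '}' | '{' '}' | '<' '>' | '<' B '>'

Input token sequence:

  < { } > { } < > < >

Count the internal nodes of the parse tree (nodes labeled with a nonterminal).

10

[B [Q < [B [Q { }]] >] [B [Q { }] [B [Q < >] [B [Q < >]]]]]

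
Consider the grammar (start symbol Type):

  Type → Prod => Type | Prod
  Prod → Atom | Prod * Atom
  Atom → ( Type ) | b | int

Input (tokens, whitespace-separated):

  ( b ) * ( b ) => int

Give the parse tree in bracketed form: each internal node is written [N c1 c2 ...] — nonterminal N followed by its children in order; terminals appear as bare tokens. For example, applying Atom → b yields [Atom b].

[Type [Prod [Prod [Atom ( [Type [Prod [Atom b]]] )]] * [Atom ( [Type [Prod [Atom b]]] )]] => [Type [Prod [Atom int]]]]

Type
Prod => Type
Prod * Atom => Type
Atom * Atom => Type
( Type ) * Atom => Type
( Prod ) * Atom => Type
( Atom ) * Atom => Type
( b ) * Atom => Type
( b ) * ( Type ) => Type
( b ) * ( Prod ) => Type
( b ) * ( Atom ) => Type
( b ) * ( b ) => Type
( b ) * ( b ) => Prod
( b ) * ( b ) => Atom
( b ) * ( b ) => int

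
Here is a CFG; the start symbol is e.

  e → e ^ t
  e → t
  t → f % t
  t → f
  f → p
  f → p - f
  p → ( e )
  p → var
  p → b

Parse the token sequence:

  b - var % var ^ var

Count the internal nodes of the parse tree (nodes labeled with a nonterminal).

[e [e [t [f [p b] - [f [p var]]] % [t [f [p var]]]]] ^ [t [f [p var]]]]

13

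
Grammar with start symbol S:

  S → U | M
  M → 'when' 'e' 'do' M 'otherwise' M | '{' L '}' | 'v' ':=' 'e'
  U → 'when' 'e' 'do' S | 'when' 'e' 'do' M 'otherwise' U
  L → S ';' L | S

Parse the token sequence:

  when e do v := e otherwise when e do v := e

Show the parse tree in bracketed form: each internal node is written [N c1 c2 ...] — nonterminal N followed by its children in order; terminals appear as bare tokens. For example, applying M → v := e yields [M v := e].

[S [U when e do [M v := e] otherwise [U when e do [S [M v := e]]]]]

S
U
when e do M otherwise U
when e do v := e otherwise U
when e do v := e otherwise when e do S
when e do v := e otherwise when e do M
when e do v := e otherwise when e do v := e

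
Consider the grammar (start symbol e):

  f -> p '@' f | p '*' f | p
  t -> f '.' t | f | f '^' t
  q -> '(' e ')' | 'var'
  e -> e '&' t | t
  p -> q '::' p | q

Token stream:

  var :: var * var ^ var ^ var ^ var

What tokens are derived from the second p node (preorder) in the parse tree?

var

[e [t [f [p [q var] :: [p [q var]]] * [f [p [q var]]]] ^ [t [f [p [q var]]] ^ [t [f [p [q var]]] ^ [t [f [p [q var]]]]]]]]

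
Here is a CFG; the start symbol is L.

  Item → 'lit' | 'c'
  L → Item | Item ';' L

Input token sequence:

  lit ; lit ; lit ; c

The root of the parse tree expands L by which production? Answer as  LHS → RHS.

[L [Item lit] ; [L [Item lit] ; [L [Item lit] ; [L [Item c]]]]]

L → Item ';' L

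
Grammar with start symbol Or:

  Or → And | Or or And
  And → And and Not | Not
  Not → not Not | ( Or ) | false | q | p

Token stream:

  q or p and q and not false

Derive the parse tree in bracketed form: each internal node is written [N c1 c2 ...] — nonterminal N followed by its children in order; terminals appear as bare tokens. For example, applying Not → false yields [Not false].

[Or [Or [And [Not q]]] or [And [And [And [Not p]] and [Not q]] and [Not not [Not false]]]]

Or
Or or And
And or And
Not or And
q or And
q or And and Not
q or And and Not and Not
q or Not and Not and Not
q or p and Not and Not
q or p and q and Not
q or p and q and not Not
q or p and q and not false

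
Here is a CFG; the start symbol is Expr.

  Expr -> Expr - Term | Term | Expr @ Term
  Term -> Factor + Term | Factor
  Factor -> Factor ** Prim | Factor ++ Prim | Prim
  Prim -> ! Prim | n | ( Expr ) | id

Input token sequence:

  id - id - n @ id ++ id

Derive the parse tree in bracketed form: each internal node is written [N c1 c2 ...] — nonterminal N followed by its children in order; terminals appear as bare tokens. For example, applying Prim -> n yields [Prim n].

[Expr [Expr [Expr [Expr [Term [Factor [Prim id]]]] - [Term [Factor [Prim id]]]] - [Term [Factor [Prim n]]]] @ [Term [Factor [Factor [Prim id]] ++ [Prim id]]]]

Expr
Expr @ Term
Expr - Term @ Term
Expr - Term - Term @ Term
Term - Term - Term @ Term
Factor - Term - Term @ Term
Prim - Term - Term @ Term
id - Term - Term @ Term
id - Factor - Term @ Term
id - Prim - Term @ Term
id - id - Term @ Term
id - id - Factor @ Term
id - id - Prim @ Term
id - id - n @ Term
id - id - n @ Factor
id - id - n @ Factor ++ Prim
id - id - n @ Prim ++ Prim
id - id - n @ id ++ Prim
id - id - n @ id ++ id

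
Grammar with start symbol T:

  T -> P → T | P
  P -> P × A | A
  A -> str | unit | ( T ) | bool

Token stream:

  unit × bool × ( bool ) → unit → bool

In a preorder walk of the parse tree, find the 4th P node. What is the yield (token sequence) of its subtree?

bool

[T [P [P [P [A unit]] × [A bool]] × [A ( [T [P [A bool]]] )]] → [T [P [A unit]] → [T [P [A bool]]]]]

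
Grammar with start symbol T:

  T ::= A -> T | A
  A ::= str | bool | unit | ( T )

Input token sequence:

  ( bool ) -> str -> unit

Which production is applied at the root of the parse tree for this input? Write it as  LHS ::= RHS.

[T [A ( [T [A bool]] )] -> [T [A str] -> [T [A unit]]]]

T ::= A -> T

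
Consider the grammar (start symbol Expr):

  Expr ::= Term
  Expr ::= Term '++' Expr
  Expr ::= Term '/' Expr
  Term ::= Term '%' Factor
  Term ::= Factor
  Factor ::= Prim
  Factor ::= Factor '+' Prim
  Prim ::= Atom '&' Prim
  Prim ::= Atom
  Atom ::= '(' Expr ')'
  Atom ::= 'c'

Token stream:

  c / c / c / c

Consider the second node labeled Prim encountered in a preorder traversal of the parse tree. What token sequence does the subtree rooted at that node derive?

[Expr [Term [Factor [Prim [Atom c]]]] / [Expr [Term [Factor [Prim [Atom c]]]] / [Expr [Term [Factor [Prim [Atom c]]]] / [Expr [Term [Factor [Prim [Atom c]]]]]]]]

c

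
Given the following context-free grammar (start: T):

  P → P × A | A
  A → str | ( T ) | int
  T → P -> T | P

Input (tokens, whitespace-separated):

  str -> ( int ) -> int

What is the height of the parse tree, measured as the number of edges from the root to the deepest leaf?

7

[T [P [A str]] -> [T [P [A ( [T [P [A int]]] )]] -> [T [P [A int]]]]]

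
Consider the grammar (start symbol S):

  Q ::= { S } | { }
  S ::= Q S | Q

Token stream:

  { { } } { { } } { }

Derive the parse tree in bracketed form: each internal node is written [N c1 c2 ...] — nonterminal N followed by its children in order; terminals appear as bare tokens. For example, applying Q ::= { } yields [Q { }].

S
Q S
{ S } S
{ Q } S
{ { } } S
{ { } } Q S
{ { } } { S } S
{ { } } { Q } S
{ { } } { { } } S
{ { } } { { } } Q
{ { } } { { } } { }

[S [Q { [S [Q { }]] }] [S [Q { [S [Q { }]] }] [S [Q { }]]]]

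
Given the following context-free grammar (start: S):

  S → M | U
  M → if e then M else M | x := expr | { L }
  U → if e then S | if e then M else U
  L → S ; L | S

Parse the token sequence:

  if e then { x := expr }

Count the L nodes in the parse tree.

1

[S [U if e then [S [M { [L [S [M x := expr]]] }]]]]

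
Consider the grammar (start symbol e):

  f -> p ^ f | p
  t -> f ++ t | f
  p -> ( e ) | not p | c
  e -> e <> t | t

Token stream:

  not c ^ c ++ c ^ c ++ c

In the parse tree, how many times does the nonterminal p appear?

[e [t [f [p not [p c]] ^ [f [p c]]] ++ [t [f [p c] ^ [f [p c]]] ++ [t [f [p c]]]]]]

6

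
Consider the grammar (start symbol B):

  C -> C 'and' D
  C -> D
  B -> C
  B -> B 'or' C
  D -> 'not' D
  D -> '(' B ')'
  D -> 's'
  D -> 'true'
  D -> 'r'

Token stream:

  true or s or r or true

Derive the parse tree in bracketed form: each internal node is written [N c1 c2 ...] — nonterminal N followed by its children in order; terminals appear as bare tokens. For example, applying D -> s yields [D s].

[B [B [B [B [C [D true]]] or [C [D s]]] or [C [D r]]] or [C [D true]]]

B
B or C
B or C or C
B or C or C or C
C or C or C or C
D or C or C or C
true or C or C or C
true or D or C or C
true or s or C or C
true or s or D or C
true or s or r or C
true or s or r or D
true or s or r or true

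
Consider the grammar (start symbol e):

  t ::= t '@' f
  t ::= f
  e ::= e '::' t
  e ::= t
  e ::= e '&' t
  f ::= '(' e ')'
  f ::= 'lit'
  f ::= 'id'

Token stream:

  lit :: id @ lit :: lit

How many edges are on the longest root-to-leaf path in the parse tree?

[e [e [e [t [f lit]]] :: [t [t [f id]] @ [f lit]]] :: [t [f lit]]]

5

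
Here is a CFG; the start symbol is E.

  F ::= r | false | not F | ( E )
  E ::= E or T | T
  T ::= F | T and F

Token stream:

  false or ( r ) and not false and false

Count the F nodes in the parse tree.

[E [E [T [F false]]] or [T [T [T [F ( [E [T [F r]]] )]] and [F not [F false]]] and [F false]]]

6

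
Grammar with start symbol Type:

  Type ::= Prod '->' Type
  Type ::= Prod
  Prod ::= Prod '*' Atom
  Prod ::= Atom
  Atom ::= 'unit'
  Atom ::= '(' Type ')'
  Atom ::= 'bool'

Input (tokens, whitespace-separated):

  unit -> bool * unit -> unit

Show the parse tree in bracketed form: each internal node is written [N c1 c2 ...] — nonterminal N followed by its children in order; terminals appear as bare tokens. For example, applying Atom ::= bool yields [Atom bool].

Type
Prod -> Type
Atom -> Type
unit -> Type
unit -> Prod -> Type
unit -> Prod * Atom -> Type
unit -> Atom * Atom -> Type
unit -> bool * Atom -> Type
unit -> bool * unit -> Type
unit -> bool * unit -> Prod
unit -> bool * unit -> Atom
unit -> bool * unit -> unit

[Type [Prod [Atom unit]] -> [Type [Prod [Prod [Atom bool]] * [Atom unit]] -> [Type [Prod [Atom unit]]]]]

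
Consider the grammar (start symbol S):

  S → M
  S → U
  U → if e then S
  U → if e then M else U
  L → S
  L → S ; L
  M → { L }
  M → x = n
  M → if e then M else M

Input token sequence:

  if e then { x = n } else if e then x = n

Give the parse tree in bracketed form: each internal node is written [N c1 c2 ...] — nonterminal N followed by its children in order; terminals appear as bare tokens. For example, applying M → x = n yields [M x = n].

[S [U if e then [M { [L [S [M x = n]]] }] else [U if e then [S [M x = n]]]]]

S
U
if e then M else U
if e then { L } else U
if e then { S } else U
if e then { M } else U
if e then { x = n } else U
if e then { x = n } else if e then S
if e then { x = n } else if e then M
if e then { x = n } else if e then x = n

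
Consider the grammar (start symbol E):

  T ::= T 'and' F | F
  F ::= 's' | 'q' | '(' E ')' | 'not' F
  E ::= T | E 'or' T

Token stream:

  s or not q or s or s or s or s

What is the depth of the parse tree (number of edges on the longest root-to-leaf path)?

[E [E [E [E [E [E [T [F s]]] or [T [F not [F q]]]] or [T [F s]]] or [T [F s]]] or [T [F s]]] or [T [F s]]]

8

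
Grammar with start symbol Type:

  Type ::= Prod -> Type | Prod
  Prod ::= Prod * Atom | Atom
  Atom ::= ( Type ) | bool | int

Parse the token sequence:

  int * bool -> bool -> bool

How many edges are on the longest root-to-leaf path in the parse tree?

[Type [Prod [Prod [Atom int]] * [Atom bool]] -> [Type [Prod [Atom bool]] -> [Type [Prod [Atom bool]]]]]

5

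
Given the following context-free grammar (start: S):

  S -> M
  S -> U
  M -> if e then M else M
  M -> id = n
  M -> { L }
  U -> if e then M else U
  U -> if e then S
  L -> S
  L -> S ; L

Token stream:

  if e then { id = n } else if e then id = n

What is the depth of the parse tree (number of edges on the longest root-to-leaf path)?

[S [U if e then [M { [L [S [M id = n]]] }] else [U if e then [S [M id = n]]]]]

6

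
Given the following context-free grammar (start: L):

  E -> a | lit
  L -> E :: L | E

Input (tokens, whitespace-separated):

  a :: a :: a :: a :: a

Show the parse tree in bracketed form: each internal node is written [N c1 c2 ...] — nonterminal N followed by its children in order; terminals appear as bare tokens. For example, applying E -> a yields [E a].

L
E :: L
a :: L
a :: E :: L
a :: a :: L
a :: a :: E :: L
a :: a :: a :: L
a :: a :: a :: E :: L
a :: a :: a :: a :: L
a :: a :: a :: a :: E
a :: a :: a :: a :: a

[L [E a] :: [L [E a] :: [L [E a] :: [L [E a] :: [L [E a]]]]]]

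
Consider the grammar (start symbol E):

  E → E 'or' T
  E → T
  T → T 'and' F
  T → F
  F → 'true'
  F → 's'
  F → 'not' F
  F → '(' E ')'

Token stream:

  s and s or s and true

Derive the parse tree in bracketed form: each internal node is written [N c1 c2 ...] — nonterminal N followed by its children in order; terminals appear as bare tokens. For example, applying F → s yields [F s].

[E [E [T [T [F s]] and [F s]]] or [T [T [F s]] and [F true]]]

E
E or T
T or T
T and F or T
F and F or T
s and F or T
s and s or T
s and s or T and F
s and s or F and F
s and s or s and F
s and s or s and true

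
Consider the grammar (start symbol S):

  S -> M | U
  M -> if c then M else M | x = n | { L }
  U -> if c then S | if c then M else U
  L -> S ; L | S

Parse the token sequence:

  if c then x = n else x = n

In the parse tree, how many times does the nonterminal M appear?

3

[S [M if c then [M x = n] else [M x = n]]]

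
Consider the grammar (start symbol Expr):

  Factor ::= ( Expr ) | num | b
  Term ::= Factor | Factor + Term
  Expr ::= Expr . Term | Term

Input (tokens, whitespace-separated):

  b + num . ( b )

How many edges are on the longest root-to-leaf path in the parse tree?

[Expr [Expr [Term [Factor b] + [Term [Factor num]]]] . [Term [Factor ( [Expr [Term [Factor b]]] )]]]

6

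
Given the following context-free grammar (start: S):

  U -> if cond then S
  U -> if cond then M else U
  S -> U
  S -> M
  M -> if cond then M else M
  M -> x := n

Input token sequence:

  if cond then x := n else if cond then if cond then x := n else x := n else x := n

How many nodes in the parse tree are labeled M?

7

[S [M if cond then [M x := n] else [M if cond then [M if cond then [M x := n] else [M x := n]] else [M x := n]]]]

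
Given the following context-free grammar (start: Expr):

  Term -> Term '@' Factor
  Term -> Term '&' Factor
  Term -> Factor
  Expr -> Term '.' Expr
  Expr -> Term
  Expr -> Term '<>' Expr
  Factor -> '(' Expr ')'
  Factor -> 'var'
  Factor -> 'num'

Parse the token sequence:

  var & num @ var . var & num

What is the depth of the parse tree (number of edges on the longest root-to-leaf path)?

[Expr [Term [Term [Term [Factor var]] & [Factor num]] @ [Factor var]] . [Expr [Term [Term [Factor var]] & [Factor num]]]]

5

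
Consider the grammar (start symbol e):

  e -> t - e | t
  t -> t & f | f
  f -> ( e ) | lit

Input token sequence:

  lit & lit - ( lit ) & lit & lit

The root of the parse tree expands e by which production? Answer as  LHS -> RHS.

[e [t [t [f lit]] & [f lit]] - [e [t [t [t [f ( [e [t [f lit]]] )]] & [f lit]] & [f lit]]]]

e -> t - e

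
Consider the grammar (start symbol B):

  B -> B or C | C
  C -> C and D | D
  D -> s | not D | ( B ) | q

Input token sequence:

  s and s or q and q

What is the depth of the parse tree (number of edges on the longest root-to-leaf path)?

[B [B [C [C [D s]] and [D s]]] or [C [C [D q]] and [D q]]]

5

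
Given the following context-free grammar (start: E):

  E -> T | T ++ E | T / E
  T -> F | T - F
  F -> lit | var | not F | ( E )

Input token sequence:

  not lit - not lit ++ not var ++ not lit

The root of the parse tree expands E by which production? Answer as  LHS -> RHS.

E -> T ++ E

[E [T [T [F not [F lit]]] - [F not [F lit]]] ++ [E [T [F not [F var]]] ++ [E [T [F not [F lit]]]]]]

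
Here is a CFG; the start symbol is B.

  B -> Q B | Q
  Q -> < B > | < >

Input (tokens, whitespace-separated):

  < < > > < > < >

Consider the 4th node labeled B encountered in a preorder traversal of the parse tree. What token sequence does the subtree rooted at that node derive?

< >

[B [Q < [B [Q < >]] >] [B [Q < >] [B [Q < >]]]]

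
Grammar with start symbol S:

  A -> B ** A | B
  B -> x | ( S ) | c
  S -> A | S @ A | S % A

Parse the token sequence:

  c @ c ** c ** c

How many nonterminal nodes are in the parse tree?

10

[S [S [A [B c]]] @ [A [B c] ** [A [B c] ** [A [B c]]]]]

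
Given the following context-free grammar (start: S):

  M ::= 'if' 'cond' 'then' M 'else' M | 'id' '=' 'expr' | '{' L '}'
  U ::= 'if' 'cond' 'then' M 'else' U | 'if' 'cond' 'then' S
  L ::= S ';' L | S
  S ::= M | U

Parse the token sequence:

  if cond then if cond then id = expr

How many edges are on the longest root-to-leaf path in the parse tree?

6

[S [U if cond then [S [U if cond then [S [M id = expr]]]]]]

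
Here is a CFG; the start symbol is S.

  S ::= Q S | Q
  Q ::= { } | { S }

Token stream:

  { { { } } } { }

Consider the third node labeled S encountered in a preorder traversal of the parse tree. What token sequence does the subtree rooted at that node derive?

[S [Q { [S [Q { [S [Q { }]] }]] }] [S [Q { }]]]

{ }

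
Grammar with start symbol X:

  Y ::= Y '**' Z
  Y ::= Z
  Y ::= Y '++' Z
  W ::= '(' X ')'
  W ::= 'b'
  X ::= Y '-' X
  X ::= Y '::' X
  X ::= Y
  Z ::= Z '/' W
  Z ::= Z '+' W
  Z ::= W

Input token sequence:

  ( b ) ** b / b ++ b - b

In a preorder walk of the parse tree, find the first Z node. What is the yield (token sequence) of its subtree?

[X [Y [Y [Y [Z [W ( [X [Y [Z [W b]]]] )]]] ** [Z [Z [W b]] / [W b]]] ++ [Z [W b]]] - [X [Y [Z [W b]]]]]

( b )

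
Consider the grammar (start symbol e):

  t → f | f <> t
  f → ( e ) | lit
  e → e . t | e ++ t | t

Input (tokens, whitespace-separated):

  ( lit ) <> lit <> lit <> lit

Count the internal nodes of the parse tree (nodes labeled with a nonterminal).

12

[e [t [f ( [e [t [f lit]]] )] <> [t [f lit] <> [t [f lit] <> [t [f lit]]]]]]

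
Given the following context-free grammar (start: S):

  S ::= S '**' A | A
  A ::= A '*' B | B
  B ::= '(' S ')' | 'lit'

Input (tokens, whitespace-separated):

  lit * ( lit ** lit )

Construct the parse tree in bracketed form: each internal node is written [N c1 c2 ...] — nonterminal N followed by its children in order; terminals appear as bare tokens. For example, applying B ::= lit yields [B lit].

S
A
A * B
B * B
lit * B
lit * ( S )
lit * ( S ** A )
lit * ( A ** A )
lit * ( B ** A )
lit * ( lit ** A )
lit * ( lit ** B )
lit * ( lit ** lit )

[S [A [A [B lit]] * [B ( [S [S [A [B lit]]] ** [A [B lit]]] )]]]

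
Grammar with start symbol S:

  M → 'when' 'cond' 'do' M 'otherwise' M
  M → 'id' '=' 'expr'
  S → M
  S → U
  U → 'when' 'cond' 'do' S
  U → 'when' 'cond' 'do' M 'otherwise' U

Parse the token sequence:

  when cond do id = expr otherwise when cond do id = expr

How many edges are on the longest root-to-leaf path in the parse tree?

5

[S [U when cond do [M id = expr] otherwise [U when cond do [S [M id = expr]]]]]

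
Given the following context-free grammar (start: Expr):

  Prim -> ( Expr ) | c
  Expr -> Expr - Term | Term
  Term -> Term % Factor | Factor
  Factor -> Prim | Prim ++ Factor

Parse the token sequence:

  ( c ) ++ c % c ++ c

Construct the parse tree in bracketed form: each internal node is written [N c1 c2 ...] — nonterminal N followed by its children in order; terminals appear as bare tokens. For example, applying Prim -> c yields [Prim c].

[Expr [Term [Term [Factor [Prim ( [Expr [Term [Factor [Prim c]]]] )] ++ [Factor [Prim c]]]] % [Factor [Prim c] ++ [Factor [Prim c]]]]]

Expr
Term
Term % Factor
Factor % Factor
Prim ++ Factor % Factor
( Expr ) ++ Factor % Factor
( Term ) ++ Factor % Factor
( Factor ) ++ Factor % Factor
( Prim ) ++ Factor % Factor
( c ) ++ Factor % Factor
( c ) ++ Prim % Factor
( c ) ++ c % Factor
( c ) ++ c % Prim ++ Factor
( c ) ++ c % c ++ Factor
( c ) ++ c % c ++ Prim
( c ) ++ c % c ++ c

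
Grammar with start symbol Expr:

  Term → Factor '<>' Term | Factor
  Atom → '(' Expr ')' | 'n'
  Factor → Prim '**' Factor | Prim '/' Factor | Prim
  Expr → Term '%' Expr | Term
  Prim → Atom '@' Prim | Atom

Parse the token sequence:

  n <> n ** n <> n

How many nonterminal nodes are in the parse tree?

16

[Expr [Term [Factor [Prim [Atom n]]] <> [Term [Factor [Prim [Atom n]] ** [Factor [Prim [Atom n]]]] <> [Term [Factor [Prim [Atom n]]]]]]]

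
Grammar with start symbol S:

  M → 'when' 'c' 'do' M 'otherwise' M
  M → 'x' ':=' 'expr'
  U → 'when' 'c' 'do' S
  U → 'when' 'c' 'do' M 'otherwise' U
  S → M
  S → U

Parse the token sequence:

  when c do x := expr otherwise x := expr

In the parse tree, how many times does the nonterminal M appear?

[S [M when c do [M x := expr] otherwise [M x := expr]]]

3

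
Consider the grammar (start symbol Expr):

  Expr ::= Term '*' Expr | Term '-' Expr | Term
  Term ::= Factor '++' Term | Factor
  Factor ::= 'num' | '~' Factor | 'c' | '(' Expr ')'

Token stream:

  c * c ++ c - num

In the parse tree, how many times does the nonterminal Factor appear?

[Expr [Term [Factor c]] * [Expr [Term [Factor c] ++ [Term [Factor c]]] - [Expr [Term [Factor num]]]]]

4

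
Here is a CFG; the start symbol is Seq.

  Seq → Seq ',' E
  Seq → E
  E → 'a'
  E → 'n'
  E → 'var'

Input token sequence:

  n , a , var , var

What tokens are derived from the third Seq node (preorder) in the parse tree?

[Seq [Seq [Seq [Seq [E n]] , [E a]] , [E var]] , [E var]]

n , a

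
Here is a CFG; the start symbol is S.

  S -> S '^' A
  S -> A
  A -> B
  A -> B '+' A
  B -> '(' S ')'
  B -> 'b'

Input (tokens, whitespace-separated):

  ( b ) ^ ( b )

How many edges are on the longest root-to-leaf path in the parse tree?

7

[S [S [A [B ( [S [A [B b]]] )]]] ^ [A [B ( [S [A [B b]]] )]]]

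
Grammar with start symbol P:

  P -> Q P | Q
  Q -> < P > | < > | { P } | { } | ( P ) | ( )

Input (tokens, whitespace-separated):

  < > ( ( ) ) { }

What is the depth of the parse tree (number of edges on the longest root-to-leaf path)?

[P [Q < >] [P [Q ( [P [Q ( )]] )] [P [Q { }]]]]

5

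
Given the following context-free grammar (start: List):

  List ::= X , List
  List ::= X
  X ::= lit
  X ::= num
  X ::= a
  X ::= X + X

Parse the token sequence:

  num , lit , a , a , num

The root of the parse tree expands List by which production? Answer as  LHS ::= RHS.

[List [X num] , [List [X lit] , [List [X a] , [List [X a] , [List [X num]]]]]]

List ::= X , List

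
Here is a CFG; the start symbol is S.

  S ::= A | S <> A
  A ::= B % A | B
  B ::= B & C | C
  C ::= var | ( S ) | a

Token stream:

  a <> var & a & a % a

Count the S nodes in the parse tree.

[S [S [A [B [C a]]]] <> [A [B [B [B [C var]] & [C a]] & [C a]] % [A [B [C a]]]]]

2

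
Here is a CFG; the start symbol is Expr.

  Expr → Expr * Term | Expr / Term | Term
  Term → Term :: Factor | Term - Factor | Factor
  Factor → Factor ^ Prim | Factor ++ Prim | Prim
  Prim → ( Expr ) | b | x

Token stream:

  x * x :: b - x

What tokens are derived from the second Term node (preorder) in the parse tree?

[Expr [Expr [Term [Factor [Prim x]]]] * [Term [Term [Term [Factor [Prim x]]] :: [Factor [Prim b]]] - [Factor [Prim x]]]]

x :: b - x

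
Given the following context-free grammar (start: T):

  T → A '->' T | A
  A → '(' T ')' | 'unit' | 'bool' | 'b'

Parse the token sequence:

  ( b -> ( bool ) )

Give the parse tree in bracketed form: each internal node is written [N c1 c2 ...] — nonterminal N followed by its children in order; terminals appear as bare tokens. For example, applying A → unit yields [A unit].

T
A
( T )
( A -> T )
( b -> T )
( b -> A )
( b -> ( T ) )
( b -> ( A ) )
( b -> ( bool ) )

[T [A ( [T [A b] -> [T [A ( [T [A bool]] )]]] )]]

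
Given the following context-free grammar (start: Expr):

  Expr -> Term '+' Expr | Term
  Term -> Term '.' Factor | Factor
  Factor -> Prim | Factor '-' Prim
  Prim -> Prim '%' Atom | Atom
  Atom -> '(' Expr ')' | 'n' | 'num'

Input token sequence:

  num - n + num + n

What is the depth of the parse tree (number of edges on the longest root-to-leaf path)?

[Expr [Term [Factor [Factor [Prim [Atom num]]] - [Prim [Atom n]]]] + [Expr [Term [Factor [Prim [Atom num]]]] + [Expr [Term [Factor [Prim [Atom n]]]]]]]

7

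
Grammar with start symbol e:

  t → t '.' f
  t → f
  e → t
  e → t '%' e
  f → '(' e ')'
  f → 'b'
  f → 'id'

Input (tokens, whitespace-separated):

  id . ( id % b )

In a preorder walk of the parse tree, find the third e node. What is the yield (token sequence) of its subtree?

b

[e [t [t [f id]] . [f ( [e [t [f id]] % [e [t [f b]]]] )]]]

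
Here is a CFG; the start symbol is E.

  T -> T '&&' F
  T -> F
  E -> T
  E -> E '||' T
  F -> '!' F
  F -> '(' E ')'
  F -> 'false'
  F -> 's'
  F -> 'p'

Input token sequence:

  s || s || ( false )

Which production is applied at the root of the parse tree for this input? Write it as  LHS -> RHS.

E -> E '||' T

[E [E [E [T [F s]]] || [T [F s]]] || [T [F ( [E [T [F false]]] )]]]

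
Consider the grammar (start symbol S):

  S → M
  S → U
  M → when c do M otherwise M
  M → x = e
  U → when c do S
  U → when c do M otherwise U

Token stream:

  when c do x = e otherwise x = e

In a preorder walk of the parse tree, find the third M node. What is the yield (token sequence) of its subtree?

x = e

[S [M when c do [M x = e] otherwise [M x = e]]]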